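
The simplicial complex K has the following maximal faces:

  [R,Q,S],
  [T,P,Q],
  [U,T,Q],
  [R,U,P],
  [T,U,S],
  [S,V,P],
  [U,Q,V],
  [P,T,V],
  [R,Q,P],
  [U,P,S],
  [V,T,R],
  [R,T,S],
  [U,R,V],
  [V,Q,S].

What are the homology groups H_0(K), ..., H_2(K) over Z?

K has 7 vertices, 21 edges, 14 triangles.
rank ∂_0 = 0, rank ∂_1 = 6 ⇒ b_0 = 7 − 0 − 6 = 1; all invariant factors of ∂_1 are 1 so no torsion. So H_0 ≅ Z.
rank ∂_1 = 6, rank ∂_2 = 13 ⇒ b_1 = 21 − 6 − 13 = 2; all invariant factors of ∂_2 are 1 so no torsion. So H_1 ≅ Z^2.
rank ∂_2 = 13, rank ∂_3 = 0 ⇒ b_2 = 14 − 13 − 0 = 1. So H_2 ≅ Z.

H_0 ≅ Z,  H_1 ≅ Z^2,  H_2 ≅ Z.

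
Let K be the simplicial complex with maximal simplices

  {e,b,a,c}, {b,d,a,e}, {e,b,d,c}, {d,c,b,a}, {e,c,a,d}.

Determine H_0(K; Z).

H_0 = Z.

Fix the vertex order a < b < c < d < e and write every simplex with vertices in increasing order. Then dim K = 3 and the simplices of K are:

  0-simplices (5): a, b, c, d, e
  1-simplices (10): ab, ac, ad, ae, bc, bd, be, cd, ce, de
  2-simplices (10): abc, abd, abe, acd, ace, ade, bcd, bce, bde, cde
  3-simplices (5): abcd, abce, abde, acde, bcde

giving chain groups C_0 ≅ Z^5, C_1 ≅ Z^10, C_2 ≅ Z^10, C_3 ≅ Z^5.

∂_1: C_1 → C_0 maps an edge to its endpoints' difference, ∂[p,q] = q − p.
The resulting 5×10 matrix has rank 4, and its Smith normal form has invariant factors (1,1,1,1).

The boundary map ∂_2: C_2 → C_1 acts by ∂[p,q,r] = [q,r] − [p,r] + [p,q]. For instance
  ∂bde = de − be + bd,
  ∂bce = ce − be + bc.
The 10×10 boundary matrix has rank 6 and Smith normal form diag(1,1,1,1,1,1).

∂_3: C_3 → C_2 sends each 3-simplex σ to the alternating sum Σ_i (−1)^i (σ with its i-th vertex removed). For instance
  ∂abde = bde − ade + abe − abd,
  ∂abcd = bcd − acd + abd − abc.
As a 10×5 matrix over Z this has rank 4, with invariant factors (1,1,1,1).

Computing H_k = (kernel of ∂_k) / (image of ∂_{k+1}):

  H_0: rank C_0 − rank ∂_1 = 5 − 4 = 1, and the invariant factors of ∂_1 are all 1, so H_0 ≅ Z.

(K is a triangulation of the 3-sphere S^3.)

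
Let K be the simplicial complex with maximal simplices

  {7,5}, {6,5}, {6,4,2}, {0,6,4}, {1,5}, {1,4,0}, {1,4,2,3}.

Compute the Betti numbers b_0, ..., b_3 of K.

b_0 = 1, b_1 = 1, b_2 = 0, b_3 = 0.

Take the total order 0 < 1 < 2 < 3 < 4 < 5 < 6 < 7 on the vertex set. Then K (dimension 3) consists of the simplices:

  0-simplices (8): [0], [1], [2], [3], [4], [5], [6], [7]
  1-simplices (14): [0,1], [0,4], [0,6], [1,2], [1,3], [1,4], [1,5], [2,3], [2,4], [2,6], [3,4], [4,6], [5,6], [5,7]
  2-simplices (7): [0,1,4], [0,4,6], [1,2,3], [1,2,4], [1,3,4], [2,3,4], [2,4,6]
  3-simplices (1): [1,2,3,4]

so the chain groups are C_0 ≅ Z^8, C_1 ≅ Z^14, C_2 ≅ Z^7, C_3 ≅ Z^1.

Boundary ∂_1: C_1 → C_0 maps an edge to its endpoints' difference, ∂[p,q] = q − p. For instance
  ∂[0,4] = [4] − [0].
As a 8×14 matrix over Z this has rank 7, with invariant factors (1,1,1,1,1,1,1).

∂_2: C_2 → C_1 acts by ∂[p,q,r] = [q,r] − [p,r] + [p,q]. For instance
  ∂[1,3,4] = [3,4] − [1,4] + [1,3],
  ∂[1,2,4] = [2,4] − [1,4] + [1,2].
The 14×7 boundary matrix has rank 6 and Smith normal form diag(1,1,1,1,1,1).

∂_3: C_3 → C_2 sends each 3-simplex σ to the alternating sum Σ_i (−1)^i (σ with its i-th vertex removed). For instance
  ∂[1,2,3,4] = [2,3,4] − [1,3,4] + [1,2,4] − [1,2,3].
As a 7×1 matrix over Z this has rank 1, with invariant factors (1).

Reading off H_k = ker ∂_k / im ∂_{k+1}:

  H_0: rank C_0 − rank ∂_1 = 8 − 7 = 1, and the invariant factors of ∂_1 are all 1, so H_0 = Z.
  H_1: rank ker ∂_1 − rank ∂_2 = (14 − 7) − 6 = 1, and the invariant factors of ∂_2 are all 1, so H_1 = Z.
  H_2: rank ker ∂_2 − rank ∂_3 = (7 − 6) − 1 = 0, and the invariant factors of ∂_3 are all 1, so H_2 = 0.
  H_3: rank ker ∂_3 − rank ∂_4 = (1 − 1) − 0 = 0, and there is no ∂_4, so H_3 = 0.

As a check, the Euler characteristic is 8 − 14 + 7 − 1 = 0, which agrees with 1 − 1 + 0 − 0 = 0.

Hence the Betti numbers are b_0 = 1, b_1 = 1, b_2 = 0, b_3 = 0.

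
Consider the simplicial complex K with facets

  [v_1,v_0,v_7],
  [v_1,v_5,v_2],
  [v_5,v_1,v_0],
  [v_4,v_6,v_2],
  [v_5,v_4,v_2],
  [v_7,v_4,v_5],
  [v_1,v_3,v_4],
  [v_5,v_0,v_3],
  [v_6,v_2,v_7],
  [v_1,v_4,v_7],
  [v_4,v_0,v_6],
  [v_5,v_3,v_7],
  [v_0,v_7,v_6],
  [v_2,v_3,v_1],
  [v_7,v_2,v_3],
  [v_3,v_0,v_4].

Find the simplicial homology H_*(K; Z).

Order the vertices as v_0 < v_1 < v_2 < v_3 < v_4 < v_5 < v_6 < v_7. Listing each simplex with vertices in this order, K has dimension 2 with simplices:

  0-simplices (8): [v_0], [v_1], [v_2], [v_3], [v_4], [v_5], [v_6], [v_7]
  1-simplices (24): (24 of them)
  2-simplices (16): (16 of them)

Hence C_0 ≅ Z^8, C_1 ≅ Z^24, C_2 ≅ Z^16.

The boundary map ∂_1: C_1 → C_0 maps an edge to its endpoints' difference, ∂[p,q] = q − p.
This gives a 8×24 integer matrix of rank 7; reducing to Smith normal form yields diagonal entries (1,1,1,1,1,1,1).

∂_2: C_2 → C_1 maps a triangle to the signed sum of its edges. For instance
  ∂[v_2,v_4,v_5] = [v_4,v_5] − [v_2,v_5] + [v_2,v_4],
  ∂[v_0,v_6,v_7] = [v_6,v_7] − [v_0,v_7] + [v_0,v_6].
The 24×16 boundary matrix has rank 15 and Smith normal form diag(1,1,1,1,1,1,1,1,1,1,1,1,1,1,1).

Computing H_k = (kernel of ∂_k) / (image of ∂_{k+1}):

  H_0: rank C_0 − rank ∂_1 = 8 − 7 = 1, and the invariant factors of ∂_1 are all 1, so H_0 = Z.
  H_1: rank ker ∂_1 − rank ∂_2 = (24 − 7) − 15 = 2, and the invariant factors of ∂_2 are all 1, so H_1 = Z^2.
  H_2: rank ker ∂_2 − rank ∂_3 = (16 − 15) − 0 = 1, and there is no ∂_3, so H_2 = Z.

As a check, the Euler characteristic is 8 − 24 + 16 = 0, which agrees with 1 − 2 + 1 = 0.

H_0 = Z,  H_1 = Z^2,  H_2 = Z.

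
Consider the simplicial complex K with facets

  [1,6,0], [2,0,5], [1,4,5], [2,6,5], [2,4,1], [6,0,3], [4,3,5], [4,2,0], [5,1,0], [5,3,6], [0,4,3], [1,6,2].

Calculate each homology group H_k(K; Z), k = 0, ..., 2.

H_0 = Z,  H_1 = Z/2Z,  H_2 = 0.

Order the vertices as 0 < 1 < 2 < 3 < 4 < 5 < 6. Listing each simplex with vertices in this order, K has dimension 2 with simplices:

  0-simplices (7): [0], [1], [2], [3], [4], [5], [6]
  1-simplices (18): [0,1], [0,2], [0,3], [0,4], [0,5], [0,6], [1,2], [1,4], [1,5], [1,6], [2,4], [2,5], [2,6], [3,4], [3,5], [3,6], [4,5], [5,6]
  2-simplices (12): [0,1,5], [0,1,6], [0,2,4], [0,2,5], [0,3,4], [0,3,6], [1,2,4], [1,2,6], [1,4,5], [2,5,6], [3,4,5], [3,5,6]

so the chain groups are C_0 ≅ Z^7, C_1 ≅ Z^18, C_2 ≅ Z^12.

The boundary map ∂_1: C_1 → C_0 is given by ∂[p,q] = [q] − [p].
The 7×18 boundary matrix has rank 6 and Smith normal form diag(1,1,1,1,1,1).

Boundary ∂_2: C_2 → C_1 sends each 2-simplex [p,q,r] to [q,r] − [p,r] + [p,q]. For instance
  ∂[3,5,6] = [5,6] − [3,6] + [3,5],
  ∂[0,2,4] = [2,4] − [0,4] + [0,2].
This gives a 18×12 integer matrix of rank 12; reducing to Smith normal form yields diagonal entries (1,1,1,1,1,1,1,1,1,1,1,2).

Computing H_k = (kernel of ∂_k) / (image of ∂_{k+1}):

  H_0: rank C_0 − rank ∂_1 = 7 − 6 = 1, and the invariant factors of ∂_1 are all 1, so H_0 ≅ Z.
  H_1: rank ker ∂_1 − rank ∂_2 = (18 − 6) − 12 = 0, and ∂_2 has invariant factor 2 > 1, so H_1 ≅ Z/2Z.
  H_2: rank ker ∂_2 − rank ∂_3 = (12 − 12) − 0 = 0, and there is no ∂_3, so H_2 ≅ 0.

As a check, the Euler characteristic is 7 − 18 + 12 = 1, which agrees with 1 − 0 + 0 = 1.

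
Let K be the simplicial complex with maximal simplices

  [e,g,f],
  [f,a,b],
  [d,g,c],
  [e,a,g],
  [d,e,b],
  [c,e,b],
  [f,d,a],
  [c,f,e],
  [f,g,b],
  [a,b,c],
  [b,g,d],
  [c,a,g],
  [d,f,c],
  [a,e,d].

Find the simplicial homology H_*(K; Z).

H_0 ≅ Z,  H_1 ≅ Z^2,  H_2 ≅ Z.

K has 7 vertices, 21 edges, 14 triangles.
rank ∂_0 = 0, rank ∂_1 = 6 ⇒ b_0 = 7 − 0 − 6 = 1; all invariant factors of ∂_1 are 1 so no torsion. So H_0 ≅ Z.
rank ∂_1 = 6, rank ∂_2 = 13 ⇒ b_1 = 21 − 6 − 13 = 2; all invariant factors of ∂_2 are 1 so no torsion. So H_1 ≅ Z^2.
rank ∂_2 = 13, rank ∂_3 = 0 ⇒ b_2 = 14 − 13 − 0 = 1. So H_2 ≅ Z.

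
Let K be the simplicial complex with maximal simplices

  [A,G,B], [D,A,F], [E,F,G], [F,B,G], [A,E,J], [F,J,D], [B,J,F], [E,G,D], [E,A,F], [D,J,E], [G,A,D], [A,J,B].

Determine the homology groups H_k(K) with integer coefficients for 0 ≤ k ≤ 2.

Order the vertices as A < B < D < E < F < G < J. Listing each simplex with vertices in this order, K has dimension 2 with simplices:

  0-simplices (7): A, B, D, E, F, G, J
  1-simplices (18): AB, AD, AE, AF, AG, AJ, BF, BG, BJ, DE, DF, DG, DJ, EF, EG, EJ, FG, FJ
  2-simplices (12): ABG, ABJ, ADF, ADG, AEF, AEJ, BFG, BFJ, DEG, DEJ, DFJ, EFG

so the chain groups are C_0 ≅ Z^7, C_1 ≅ Z^18, C_2 ≅ Z^12.

Boundary ∂_1: C_1 → C_0 maps an edge to its endpoints' difference, ∂[p,q] = q − p. For instance
  ∂DE = E − D.
This gives a 7×18 integer matrix of rank 6; reducing to Smith normal form yields diagonal entries (1,1,1,1,1,1).

∂_2: C_2 → C_1 maps a triangle to the signed sum of its edges. For instance
  ∂BFG = FG − BG + BF,
  ∂AEJ = EJ − AJ + AE.
The 18×12 boundary matrix has rank 12 and Smith normal form diag(1,1,1,1,1,1,1,1,1,1,1,2).

Computing H_k = (kernel of ∂_k) / (image of ∂_{k+1}):

  H_0: rank C_0 − rank ∂_1 = 7 − 6 = 1, and the invariant factors of ∂_1 are all 1, so H_0 = Z.
  H_1: rank ker ∂_1 − rank ∂_2 = (18 − 6) − 12 = 0, and ∂_2 has invariant factor 2 > 1, so H_1 = Z/2.
  H_2: rank ker ∂_2 − rank ∂_3 = (12 − 12) − 0 = 0, and there is no ∂_3, so H_2 = 0.

As a check, the Euler characteristic is 7 − 18 + 12 = 1, which agrees with 1 − 0 + 0 = 1.
(K is a triangulation of the real projective plane RP^2.)

H_0 ≅ Z,  H_1 ≅ Z/2,  H_2 = 0.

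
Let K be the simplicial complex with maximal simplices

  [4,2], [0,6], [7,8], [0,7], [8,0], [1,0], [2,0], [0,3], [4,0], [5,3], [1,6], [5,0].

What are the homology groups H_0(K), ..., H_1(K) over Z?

H_0 = Z,  H_1 = Z^4.

Order the vertices as 0 < 1 < 2 < 3 < 4 < 5 < 6 < 7 < 8. Listing each simplex with vertices in this order, K has dimension 1 with simplices:

  0-simplices (9): [0], [1], [2], [3], [4], [5], [6], [7], [8]
  1-simplices (12): [0,1], [0,2], [0,3], [0,4], [0,5], [0,6], [0,7], [0,8], [1,6], [2,4], [3,5], [7,8]

Hence C_0 ≅ Z^9, C_1 ≅ Z^12.

∂_1: C_1 → C_0 maps an edge to its endpoints' difference, ∂[p,q] = q − p.
This gives a 9×12 integer matrix of rank 8; reducing to Smith normal form yields diagonal entries (1,1,1,1,1,1,1,1).

Computing H_k = (kernel of ∂_k) / (image of ∂_{k+1}):

  H_0: rank C_0 − rank ∂_1 = 9 − 8 = 1, and the invariant factors of ∂_1 are all 1, so H_0 = Z.
  H_1: rank ker ∂_1 − rank ∂_2 = (12 − 8) − 0 = 4, and there is no ∂_2, so H_1 = Z^4.

As a check, the Euler characteristic is 9 − 12 = -3, which agrees with 1 − 4 = -3.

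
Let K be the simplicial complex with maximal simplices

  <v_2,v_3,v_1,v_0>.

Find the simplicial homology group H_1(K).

H_1 ≅ 0.

K has 4 vertices, 6 edges, 4 triangles, 1 3-simplex.
rank ∂_1 = 3, rank ∂_2 = 3 ⇒ b_1 = 6 − 3 − 3 = 0; all invariant factors of ∂_2 are 1 so no torsion. So H_1 ≅ 0.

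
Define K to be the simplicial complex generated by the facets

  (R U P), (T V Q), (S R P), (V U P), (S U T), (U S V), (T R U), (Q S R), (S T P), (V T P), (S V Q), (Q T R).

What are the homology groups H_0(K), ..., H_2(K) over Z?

H_0 ≅ Z,  H_1 ≅ Z/2,  H_2 = 0.

Order the vertices as P < Q < R < S < T < U < V. Listing each simplex with vertices in this order, K has dimension 2 with simplices:

  0-simplices (7): P, Q, R, S, T, U, V
  1-simplices (18): PR, PS, PT, PU, PV, QR, QS, QT, QV, RS, RT, RU, ST, SU, SV, TU, TV, UV
  2-simplices (12): PRS, PRU, PST, PTV, PUV, QRS, QRT, QSV, QTV, RTU, STU, SUV

so the chain groups are C_0 ≅ Z^7, C_1 ≅ Z^18, C_2 ≅ Z^12.

∂_1: C_1 → C_0 is given by ∂[p,q] = [q] − [p]. For instance
  ∂QT = T − Q.
As a 7×18 matrix over Z this has rank 6, with invariant factors (1,1,1,1,1,1).

Boundary ∂_2: C_2 → C_1 sends each 2-simplex [p,q,r] to [q,r] − [p,r] + [p,q]. For instance
  ∂STU = TU − SU + ST,
  ∂QTV = TV − QV + QT.
The 18×12 boundary matrix has rank 12 and Smith normal form diag(1,1,1,1,1,1,1,1,1,1,1,2).

Computing H_k = (kernel of ∂_k) / (image of ∂_{k+1}):

  H_0: rank C_0 − rank ∂_1 = 7 − 6 = 1, and the invariant factors of ∂_1 are all 1, so H_0 = Z.
  H_1: rank ker ∂_1 − rank ∂_2 = (18 − 6) − 12 = 0, and ∂_2 has invariant factor 2 > 1, so H_1 = Z/2.
  H_2: rank ker ∂_2 − rank ∂_3 = (12 − 12) − 0 = 0, and there is no ∂_3, so H_2 = 0.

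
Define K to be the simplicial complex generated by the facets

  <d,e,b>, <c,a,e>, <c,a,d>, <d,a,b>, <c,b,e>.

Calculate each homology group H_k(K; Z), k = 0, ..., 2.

K has 5 vertices, 10 edges, 5 triangles.
rank ∂_0 = 0, rank ∂_1 = 4 ⇒ b_0 = 5 − 0 − 4 = 1; all invariant factors of ∂_1 are 1 so no torsion. So H_0 = Z.
rank ∂_1 = 4, rank ∂_2 = 5 ⇒ b_1 = 10 − 4 − 5 = 1; all invariant factors of ∂_2 are 1 so no torsion. So H_1 = Z.
rank ∂_2 = 5, rank ∂_3 = 0 ⇒ b_2 = 5 − 5 − 0 = 0. So H_2 = 0.

H_0 = Z,  H_1 = Z,  H_2 = 0.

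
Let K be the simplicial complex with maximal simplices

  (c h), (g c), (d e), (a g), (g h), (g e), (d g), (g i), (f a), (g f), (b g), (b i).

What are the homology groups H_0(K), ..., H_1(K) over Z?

Take the total order a < b < c < d < e < f < g < h < i on the vertex set. Then K (dimension 1) consists of the simplices:

  0-simplices (9): a, b, c, d, e, f, g, h, i
  1-simplices (12): af, ag, bg, bi, cg, ch, de, dg, eg, fg, gh, gi

so the chain groups are C_0 ≅ Z^9, C_1 ≅ Z^12.

∂_1: C_1 → C_0 maps an edge to its endpoints' difference, ∂[p,q] = q − p. For instance
  ∂af = f − a.
The resulting 9×12 matrix has rank 8, and its Smith normal form has invariant factors (1,1,1,1,1,1,1,1).

Reading off H_k = ker ∂_k / im ∂_{k+1}:

  H_0: rank C_0 − rank ∂_1 = 9 − 8 = 1, and the invariant factors of ∂_1 are all 1, so H_0 = Z.
  H_1: rank ker ∂_1 − rank ∂_2 = (12 − 8) − 0 = 4, and there is no ∂_2, so H_1 = Z^4.

H_0 ≅ Z,  H_1 ≅ Z^4.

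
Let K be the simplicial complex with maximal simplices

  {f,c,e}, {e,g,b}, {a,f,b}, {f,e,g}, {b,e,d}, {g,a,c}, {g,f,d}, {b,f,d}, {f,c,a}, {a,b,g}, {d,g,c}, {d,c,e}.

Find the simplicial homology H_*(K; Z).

Order the vertices as a < b < c < d < e < f < g. Listing each simplex with vertices in this order, K has dimension 2 with simplices:

  0-simplices (7): a, b, c, d, e, f, g
  1-simplices (18): ab, ac, af, ag, bd, be, bf, bg, cd, ce, cf, cg, de, df, dg, ef, eg, fg
  2-simplices (12): abf, abg, acf, acg, bde, bdf, beg, cde, cdg, cef, dfg, efg

so the chain groups are C_0 ≅ Z^7, C_1 ≅ Z^18, C_2 ≅ Z^12.

The boundary map ∂_1: C_1 → C_0 maps an edge to its endpoints' difference, ∂[p,q] = q − p.
This gives a 7×18 integer matrix of rank 6; reducing to Smith normal form yields diagonal entries (1,1,1,1,1,1).

The boundary map ∂_2: C_2 → C_1 acts by ∂[p,q,r] = [q,r] − [p,r] + [p,q]. For instance
  ∂bdf = df − bf + bd,
  ∂efg = fg − eg + ef.
As a 18×12 matrix over Z this has rank 12, with invariant factors (1,1,1,1,1,1,1,1,1,1,1,2).

Reading off H_k = ker ∂_k / im ∂_{k+1}:

  H_0: rank C_0 − rank ∂_1 = 7 − 6 = 1, and the invariant factors of ∂_1 are all 1, so H_0 = Z.
  H_1: rank ker ∂_1 − rank ∂_2 = (18 − 6) − 12 = 0, and ∂_2 has invariant factor 2 > 1, so H_1 = Z_2.
  H_2: rank ker ∂_2 − rank ∂_3 = (12 − 12) − 0 = 0, and there is no ∂_3, so H_2 = 0.

H_0 ≅ Z,  H_1 ≅ Z_2,  H_2 = 0.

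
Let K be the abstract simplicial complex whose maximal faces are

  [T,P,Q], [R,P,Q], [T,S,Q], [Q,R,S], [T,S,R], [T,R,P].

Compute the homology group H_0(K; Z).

Take the total order P < Q < R < S < T on the vertex set. Then K (dimension 2) consists of the simplices:

  0-simplices (5): P, Q, R, S, T
  1-simplices (9): PQ, PR, PT, QR, QS, QT, RS, RT, ST
  2-simplices (6): PQR, PQT, PRT, QRS, QST, RST

giving chain groups C_0 ≅ Z^5, C_1 ≅ Z^9, C_2 ≅ Z^6.

The boundary map ∂_1: C_1 → C_0 maps an edge to its endpoints' difference, ∂[p,q] = q − p.
This gives a 5×9 integer matrix of rank 4; reducing to Smith normal form yields diagonal entries (1,1,1,1).

The boundary map ∂_2: C_2 → C_1 acts by ∂[p,q,r] = [q,r] − [p,r] + [p,q]. For instance
  ∂QST = ST − QT + QS,
  ∂PQT = QT − PT + PQ.
The resulting 9×6 matrix has rank 5, and its Smith normal form has invariant factors (1,1,1,1,1).

Computing H_k = (kernel of ∂_k) / (image of ∂_{k+1}):

  H_0: rank C_0 − rank ∂_1 = 5 − 4 = 1, and the invariant factors of ∂_1 are all 1, so H_0 = Z.

H_0 = Z.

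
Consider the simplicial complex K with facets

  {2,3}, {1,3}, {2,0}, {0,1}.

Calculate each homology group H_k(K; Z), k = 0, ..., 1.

H_0 = Z,  H_1 = Z.

We work with the vertex ordering 0 < 1 < 2 < 3. The simplices of K, each written with vertices in increasing order, are:

  0-simplices (4): [0], [1], [2], [3]
  1-simplices (4): [0,1], [0,2], [1,3], [2,3]

giving chain groups C_0 ≅ Z^4, C_1 ≅ Z^4.

The boundary map ∂_1: C_1 → C_0 is given by ∂[p,q] = [q] − [p]. For instance
  ∂[0,2] = [2] − [0].
The 4×4 boundary matrix has rank 3 and Smith normal form diag(1,1,1).

Now H_k = ker ∂_k / im ∂_{k+1}, so:

  H_0: rank C_0 − rank ∂_1 = 4 − 3 = 1, and the invariant factors of ∂_1 are all 1, so H_0 ≅ Z.
  H_1: rank ker ∂_1 − rank ∂_2 = (4 − 3) − 0 = 1, and there is no ∂_2, so H_1 ≅ Z.

(K is a triangulation of the circle S^1.)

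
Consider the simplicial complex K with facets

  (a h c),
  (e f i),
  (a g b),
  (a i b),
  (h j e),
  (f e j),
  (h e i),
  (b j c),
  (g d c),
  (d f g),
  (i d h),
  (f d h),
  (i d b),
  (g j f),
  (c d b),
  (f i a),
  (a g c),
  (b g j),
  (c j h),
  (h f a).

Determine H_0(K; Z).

H_0 = Z.

Take the total order a < b < c < d < e < f < g < h < i < j on the vertex set. Then K (dimension 2) consists of the simplices:

  0-simplices (10): a, b, c, d, e, f, g, h, i, j
  1-simplices (30): ab, ac, af, ag, ah, ai, bc, bd, bg, bi, bj, cd, cg, ch, cj, df, dg, dh, di, ef, eh, ei, ej, fg, fh, fi, fj, gj, hi, hj
  2-simplices (20): abg, abi, acg, ach, afh, afi, bcd, bcj, bdi, bgj, cdg, chj, dfg, dfh, dhi, efi, efj, ehi, ehj, fgj

giving chain groups C_0 ≅ Z^10, C_1 ≅ Z^30, C_2 ≅ Z^20.

The boundary map ∂_1: C_1 → C_0 maps an edge to its endpoints' difference, ∂[p,q] = q − p.
The 10×30 boundary matrix has rank 9 and Smith normal form diag(1,1,1,1,1,1,1,1,1).

Boundary ∂_2: C_2 → C_1 maps a triangle to the signed sum of its edges. For instance
  ∂acg = cg − ag + ac,
  ∂ehj = hj − ej + eh.
The 30×20 boundary matrix has rank 20 and Smith normal form diag(1,1,1,1,1,1,1,1,1,1,1,1,1,1,1,1,1,1,1,2).

Computing H_k = (kernel of ∂_k) / (image of ∂_{k+1}):

  H_0: rank C_0 − rank ∂_1 = 10 − 9 = 1, and the invariant factors of ∂_1 are all 1, so H_0 = Z.

(K is a triangulation of the Klein bottle.)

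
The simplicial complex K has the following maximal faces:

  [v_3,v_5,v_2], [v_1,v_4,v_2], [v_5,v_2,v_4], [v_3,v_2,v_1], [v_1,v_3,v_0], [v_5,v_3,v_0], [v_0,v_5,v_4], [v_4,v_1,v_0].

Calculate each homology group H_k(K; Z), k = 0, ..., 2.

We work with the vertex ordering v_0 < v_1 < v_2 < v_3 < v_4 < v_5. The simplices of K, each written with vertices in increasing order, are:

  0-simplices (6): [v_0], [v_1], [v_2], [v_3], [v_4], [v_5]
  1-simplices (12): [v_0,v_1], [v_0,v_3], [v_0,v_4], [v_0,v_5], [v_1,v_2], [v_1,v_3], [v_1,v_4], [v_2,v_3], [v_2,v_4], [v_2,v_5], [v_3,v_5], [v_4,v_5]
  2-simplices (8): [v_0,v_1,v_3], [v_0,v_1,v_4], [v_0,v_3,v_5], [v_0,v_4,v_5], [v_1,v_2,v_3], [v_1,v_2,v_4], [v_2,v_3,v_5], [v_2,v_4,v_5]

giving chain groups C_0 ≅ Z^6, C_1 ≅ Z^12, C_2 ≅ Z^8.

The boundary map ∂_1: C_1 → C_0 maps an edge to its endpoints' difference, ∂[p,q] = q − p. For instance
  ∂[v_0,v_5] = [v_5] − [v_0].
As a 6×12 matrix over Z this has rank 5, with invariant factors (1,1,1,1,1).

∂_2: C_2 → C_1 sends each 2-simplex [p,q,r] to [q,r] − [p,r] + [p,q]. For instance
  ∂[v_1,v_2,v_3] = [v_2,v_3] − [v_1,v_3] + [v_1,v_2],
  ∂[v_0,v_1,v_4] = [v_1,v_4] − [v_0,v_4] + [v_0,v_1].
As a 12×8 matrix over Z this has rank 7, with invariant factors (1,1,1,1,1,1,1).

Computing H_k = (kernel of ∂_k) / (image of ∂_{k+1}):

  H_0: rank C_0 − rank ∂_1 = 6 − 5 = 1, and the invariant factors of ∂_1 are all 1, so H_0 = Z.
  H_1: rank ker ∂_1 − rank ∂_2 = (12 − 5) − 7 = 0, and the invariant factors of ∂_2 are all 1, so H_1 = 0.
  H_2: rank ker ∂_2 − rank ∂_3 = (8 − 7) − 0 = 1, and there is no ∂_3, so H_2 = Z.

(K is a triangulation of the 2-sphere S^2.)

H_0 = Z,  H_1 = 0,  H_2 = Z.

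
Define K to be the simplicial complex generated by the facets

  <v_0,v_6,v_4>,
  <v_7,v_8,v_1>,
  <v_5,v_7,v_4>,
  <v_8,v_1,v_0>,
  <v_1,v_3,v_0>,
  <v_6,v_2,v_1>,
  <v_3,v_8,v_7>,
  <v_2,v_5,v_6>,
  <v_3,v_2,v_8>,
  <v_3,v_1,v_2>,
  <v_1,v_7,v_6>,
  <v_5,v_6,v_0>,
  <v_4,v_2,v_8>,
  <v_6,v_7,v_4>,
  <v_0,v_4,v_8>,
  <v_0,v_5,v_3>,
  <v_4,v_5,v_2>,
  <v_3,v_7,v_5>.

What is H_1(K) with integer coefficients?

Fix the vertex order v_0 < v_1 < v_2 < v_3 < v_4 < v_5 < v_6 < v_7 < v_8 and write every simplex with vertices in increasing order. Then dim K = 2 and the simplices of K are:

  0-simplices (9): [v_0], [v_1], [v_2], [v_3], [v_4], [v_5], [v_6], [v_7], [v_8]
  1-simplices (27): (27 of them)
  2-simplices (18): (18 of them)

giving chain groups C_0 ≅ Z^9, C_1 ≅ Z^27, C_2 ≅ Z^18.

∂_1: C_1 → C_0 sends each edge [p,q] (with p < q) to q − p.
This gives a 9×27 integer matrix of rank 8; reducing to Smith normal form yields diagonal entries (1,1,1,1,1,1,1,1).

The boundary map ∂_2: C_2 → C_1 acts by ∂[p,q,r] = [q,r] − [p,r] + [p,q]. For instance
  ∂[v_3,v_5,v_7] = [v_5,v_7] − [v_3,v_7] + [v_3,v_5],
  ∂[v_0,v_4,v_6] = [v_4,v_6] − [v_0,v_6] + [v_0,v_4].
This gives a 27×18 integer matrix of rank 18; reducing to Smith normal form yields diagonal entries (1,1,1,1,1,1,1,1,1,1,1,1,1,1,1,1,1,2).

Computing H_k = (kernel of ∂_k) / (image of ∂_{k+1}):

  H_1: rank ker ∂_1 − rank ∂_2 = (27 − 8) − 18 = 1, and ∂_2 has invariant factor 2 > 1, so H_1 ≅ Z ⊕ Z/2Z.

H_1 = Z ⊕ Z/2Z.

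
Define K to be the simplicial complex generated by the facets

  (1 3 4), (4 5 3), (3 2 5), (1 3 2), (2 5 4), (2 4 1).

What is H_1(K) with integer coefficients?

We work with the vertex ordering 1 < 2 < 3 < 4 < 5. The simplices of K, each written with vertices in increasing order, are:

  0-simplices (5): [1], [2], [3], [4], [5]
  1-simplices (9): [1,2], [1,3], [1,4], [2,3], [2,4], [2,5], [3,4], [3,5], [4,5]
  2-simplices (6): [1,2,3], [1,2,4], [1,3,4], [2,3,5], [2,4,5], [3,4,5]

giving chain groups C_0 ≅ Z^5, C_1 ≅ Z^9, C_2 ≅ Z^6.

Boundary ∂_1: C_1 → C_0 maps an edge to its endpoints' difference, ∂[p,q] = q − p.
As a 5×9 matrix over Z this has rank 4, with invariant factors (1,1,1,1).

The boundary map ∂_2: C_2 → C_1 maps a triangle to the signed sum of its edges. For instance
  ∂[3,4,5] = [4,5] − [3,5] + [3,4],
  ∂[2,3,5] = [3,5] − [2,5] + [2,3].
As a 9×6 matrix over Z this has rank 5, with invariant factors (1,1,1,1,1).

From H_k ≅ ker(∂_k) / im(∂_{k+1}) we obtain:

  H_1: rank ker ∂_1 − rank ∂_2 = (9 − 4) − 5 = 0, and the invariant factors of ∂_2 are all 1, so H_1 = 0.

(K is a triangulation of the 2-sphere S^2.)

H_1 = 0.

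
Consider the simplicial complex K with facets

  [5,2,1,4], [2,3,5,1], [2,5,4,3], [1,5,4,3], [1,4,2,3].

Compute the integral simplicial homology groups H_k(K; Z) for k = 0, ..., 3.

Order the vertices as 1 < 2 < 3 < 4 < 5. Listing each simplex with vertices in this order, K has dimension 3 with simplices:

  0-simplices (5): [1], [2], [3], [4], [5]
  1-simplices (10): [1,2], [1,3], [1,4], [1,5], [2,3], [2,4], [2,5], [3,4], [3,5], [4,5]
  2-simplices (10): [1,2,3], [1,2,4], [1,2,5], [1,3,4], [1,3,5], [1,4,5], [2,3,4], [2,3,5], [2,4,5], [3,4,5]
  3-simplices (5): [1,2,3,4], [1,2,3,5], [1,2,4,5], [1,3,4,5], [2,3,4,5]

so the chain groups are C_0 ≅ Z^5, C_1 ≅ Z^10, C_2 ≅ Z^10, C_3 ≅ Z^5.

∂_1: C_1 → C_0 sends each edge [p,q] (with p < q) to q − p. For instance
  ∂[1,4] = [4] − [1].
As a 5×10 matrix over Z this has rank 4, with invariant factors (1,1,1,1).

Boundary ∂_2: C_2 → C_1 acts by ∂[p,q,r] = [q,r] − [p,r] + [p,q]. For instance
  ∂[2,3,5] = [3,5] − [2,5] + [2,3],
  ∂[1,2,5] = [2,5] − [1,5] + [1,2].
The 10×10 boundary matrix has rank 6 and Smith normal form diag(1,1,1,1,1,1).

Boundary ∂_3: C_3 → C_2 sends each 3-simplex σ to the alternating sum Σ_i (−1)^i (σ with its i-th vertex removed). For instance
  ∂[1,2,3,4] = [2,3,4] − [1,3,4] + [1,2,4] − [1,2,3],
  ∂[1,3,4,5] = [3,4,5] − [1,4,5] + [1,3,5] − [1,3,4].
This gives a 10×5 integer matrix of rank 4; reducing to Smith normal form yields diagonal entries (1,1,1,1).

Computing H_k = (kernel of ∂_k) / (image of ∂_{k+1}):

  H_0: rank C_0 − rank ∂_1 = 5 − 4 = 1, and the invariant factors of ∂_1 are all 1, so H_0 = Z.
  H_1: rank ker ∂_1 − rank ∂_2 = (10 − 4) − 6 = 0, and the invariant factors of ∂_2 are all 1, so H_1 = 0.
  H_2: rank ker ∂_2 − rank ∂_3 = (10 − 6) − 4 = 0, and the invariant factors of ∂_3 are all 1, so H_2 = 0.
  H_3: rank ker ∂_3 − rank ∂_4 = (5 − 4) − 0 = 1, and there is no ∂_4, so H_3 = Z.

As a check, the Euler characteristic is 5 − 10 + 10 − 5 = 0, which agrees with 1 − 0 + 0 − 1 = 0.

H_0 ≅ Z,  H_1 = 0,  H_2 = 0,  H_3 ≅ Z.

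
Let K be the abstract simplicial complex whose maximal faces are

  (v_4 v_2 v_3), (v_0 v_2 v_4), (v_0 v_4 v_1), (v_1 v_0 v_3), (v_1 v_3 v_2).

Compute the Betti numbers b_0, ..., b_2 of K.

b_0 = 1, b_1 = 1, b_2 = 0.

Order the vertices as v_0 < v_1 < v_2 < v_3 < v_4. Listing each simplex with vertices in this order, K has dimension 2 with simplices:

  0-simplices (5): [v_0], [v_1], [v_2], [v_3], [v_4]
  1-simplices (10): [v_0,v_1], [v_0,v_2], [v_0,v_3], [v_0,v_4], [v_1,v_2], [v_1,v_3], [v_1,v_4], [v_2,v_3], [v_2,v_4], [v_3,v_4]
  2-simplices (5): [v_0,v_1,v_3], [v_0,v_1,v_4], [v_0,v_2,v_4], [v_1,v_2,v_3], [v_2,v_3,v_4]

giving chain groups C_0 ≅ Z^5, C_1 ≅ Z^10, C_2 ≅ Z^5.

The boundary map ∂_1: C_1 → C_0 sends each edge [p,q] (with p < q) to q − p.
This gives a 5×10 integer matrix of rank 4; reducing to Smith normal form yields diagonal entries (1,1,1,1).

∂_2: C_2 → C_1 acts by ∂[p,q,r] = [q,r] − [p,r] + [p,q]. For instance
  ∂[v_0,v_2,v_4] = [v_2,v_4] − [v_0,v_4] + [v_0,v_2],
  ∂[v_2,v_3,v_4] = [v_3,v_4] − [v_2,v_4] + [v_2,v_3].
The resulting 10×5 matrix has rank 5, and its Smith normal form has invariant factors (1,1,1,1,1).

Reading off H_k = ker ∂_k / im ∂_{k+1}:

  H_0: rank C_0 − rank ∂_1 = 5 − 4 = 1, and the invariant factors of ∂_1 are all 1, so H_0 ≅ Z.
  H_1: rank ker ∂_1 − rank ∂_2 = (10 − 4) − 5 = 1, and the invariant factors of ∂_2 are all 1, so H_1 ≅ Z.
  H_2: rank ker ∂_2 − rank ∂_3 = (5 − 5) − 0 = 0, and there is no ∂_3, so H_2 ≅ 0.

(K is a triangulation of the Möbius band.)

Hence the Betti numbers are b_0 = 1, b_1 = 1, b_2 = 0.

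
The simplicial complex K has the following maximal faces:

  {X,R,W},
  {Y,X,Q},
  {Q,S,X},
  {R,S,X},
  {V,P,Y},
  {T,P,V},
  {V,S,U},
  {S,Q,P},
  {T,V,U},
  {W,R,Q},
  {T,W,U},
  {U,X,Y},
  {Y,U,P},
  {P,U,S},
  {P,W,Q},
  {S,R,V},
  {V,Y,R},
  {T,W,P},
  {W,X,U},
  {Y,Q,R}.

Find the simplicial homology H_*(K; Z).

We work with the vertex ordering P < Q < R < S < T < U < V < W < X < Y. The simplices of K, each written with vertices in increasing order, are:

  0-simplices (10): P, Q, R, S, T, U, V, W, X, Y
  1-simplices (30): PQ, PS, PT, PU, PV, PW, PY, QR, QS, QW, QX, QY, RS, RV, RW, RX, RY, SU, SV, SX, TU, TV, TW, UV, UW, UX, UY, VY, WX, XY
  2-simplices (20): PQS, PQW, PSU, PTV, PTW, PUY, PVY, QRW, QRY, QSX, QXY, RSV, RSX, RVY, RWX, SUV, TUV, TUW, UWX, UXY

Hence C_0 ≅ Z^10, C_1 ≅ Z^30, C_2 ≅ Z^20.

The boundary map ∂_1: C_1 → C_0 is given by ∂[p,q] = [q] − [p]. For instance
  ∂SV = V − S.
This gives a 10×30 integer matrix of rank 9; reducing to Smith normal form yields diagonal entries (1,1,1,1,1,1,1,1,1).

∂_2: C_2 → C_1 maps a triangle to the signed sum of its edges. For instance
  ∂QRW = RW − QW + QR,
  ∂SUV = UV − SV + SU.
The resulting 30×20 matrix has rank 20, and its Smith normal form has invariant factors (1,1,1,1,1,1,1,1,1,1,1,1,1,1,1,1,1,1,1,2).

Reading off H_k = ker ∂_k / im ∂_{k+1}:

  H_0: rank C_0 − rank ∂_1 = 10 − 9 = 1, and the invariant factors of ∂_1 are all 1, so H_0 ≅ Z.
  H_1: rank ker ∂_1 − rank ∂_2 = (30 − 9) − 20 = 1, and ∂_2 has invariant factor 2 > 1, so H_1 ≅ Z ⊕ Z/2.
  H_2: rank ker ∂_2 − rank ∂_3 = (20 − 20) − 0 = 0, and there is no ∂_3, so H_2 ≅ 0.

H_0 = Z,  H_1 = Z ⊕ Z/2,  H_2 = 0.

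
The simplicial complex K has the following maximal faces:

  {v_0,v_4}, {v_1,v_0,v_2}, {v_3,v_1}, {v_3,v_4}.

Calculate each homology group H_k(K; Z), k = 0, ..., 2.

Fix the vertex order v_0 < v_1 < v_2 < v_3 < v_4 and write every simplex with vertices in increasing order. Then dim K = 2 and the simplices of K are:

  0-simplices (5): [v_0], [v_1], [v_2], [v_3], [v_4]
  1-simplices (6): [v_0,v_1], [v_0,v_2], [v_0,v_4], [v_1,v_2], [v_1,v_3], [v_3,v_4]
  2-simplices (1): [v_0,v_1,v_2]

so the chain groups are C_0 ≅ Z^5, C_1 ≅ Z^6, C_2 ≅ Z^1.

∂_1: C_1 → C_0 maps an edge to its endpoints' difference, ∂[p,q] = q − p.
The 5×6 boundary matrix has rank 4 and Smith normal form diag(1,1,1,1).

The boundary map ∂_2: C_2 → C_1 maps a triangle to the signed sum of its edges. For instance
  ∂[v_0,v_1,v_2] = [v_1,v_2] − [v_0,v_2] + [v_0,v_1].
The resulting 6×1 matrix has rank 1, and its Smith normal form has invariant factors (1).

Computing H_k = (kernel of ∂_k) / (image of ∂_{k+1}):

  H_0: rank C_0 − rank ∂_1 = 5 − 4 = 1, and the invariant factors of ∂_1 are all 1, so H_0 = Z.
  H_1: rank ker ∂_1 − rank ∂_2 = (6 − 4) − 1 = 1, and the invariant factors of ∂_2 are all 1, so H_1 = Z.
  H_2: rank ker ∂_2 − rank ∂_3 = (1 − 1) − 0 = 0, and there is no ∂_3, so H_2 = 0.

H_0 ≅ Z,  H_1 ≅ Z,  H_2 = 0.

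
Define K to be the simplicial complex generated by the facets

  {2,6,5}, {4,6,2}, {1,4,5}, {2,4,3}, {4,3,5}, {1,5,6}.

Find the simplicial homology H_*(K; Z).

H_0 ≅ Z,  H_1 ≅ Z,  H_2 = 0.

Fix the vertex order 1 < 2 < 3 < 4 < 5 < 6 and write every simplex with vertices in increasing order. Then dim K = 2 and the simplices of K are:

  0-simplices (6): [1], [2], [3], [4], [5], [6]
  1-simplices (12): [1,4], [1,5], [1,6], [2,3], [2,4], [2,5], [2,6], [3,4], [3,5], [4,5], [4,6], [5,6]
  2-simplices (6): [1,4,5], [1,5,6], [2,3,4], [2,4,6], [2,5,6], [3,4,5]

giving chain groups C_0 ≅ Z^6, C_1 ≅ Z^12, C_2 ≅ Z^6.

The boundary map ∂_1: C_1 → C_0 sends each edge [p,q] (with p < q) to q − p. For instance
  ∂[5,6] = [6] − [5].
This gives a 6×12 integer matrix of rank 5; reducing to Smith normal form yields diagonal entries (1,1,1,1,1).

Boundary ∂_2: C_2 → C_1 acts by ∂[p,q,r] = [q,r] − [p,r] + [p,q]. For instance
  ∂[2,3,4] = [3,4] − [2,4] + [2,3],
  ∂[1,4,5] = [4,5] − [1,5] + [1,4].
The resulting 12×6 matrix has rank 6, and its Smith normal form has invariant factors (1,1,1,1,1,1).

Reading off H_k = ker ∂_k / im ∂_{k+1}:

  H_0: rank C_0 − rank ∂_1 = 6 − 5 = 1, and the invariant factors of ∂_1 are all 1, so H_0 = Z.
  H_1: rank ker ∂_1 − rank ∂_2 = (12 − 5) − 6 = 1, and the invariant factors of ∂_2 are all 1, so H_1 = Z.
  H_2: rank ker ∂_2 − rank ∂_3 = (6 − 6) − 0 = 0, and there is no ∂_3, so H_2 = 0.

As a check, the Euler characteristic is 6 − 12 + 6 = 0, which agrees with 1 − 1 + 0 = 0.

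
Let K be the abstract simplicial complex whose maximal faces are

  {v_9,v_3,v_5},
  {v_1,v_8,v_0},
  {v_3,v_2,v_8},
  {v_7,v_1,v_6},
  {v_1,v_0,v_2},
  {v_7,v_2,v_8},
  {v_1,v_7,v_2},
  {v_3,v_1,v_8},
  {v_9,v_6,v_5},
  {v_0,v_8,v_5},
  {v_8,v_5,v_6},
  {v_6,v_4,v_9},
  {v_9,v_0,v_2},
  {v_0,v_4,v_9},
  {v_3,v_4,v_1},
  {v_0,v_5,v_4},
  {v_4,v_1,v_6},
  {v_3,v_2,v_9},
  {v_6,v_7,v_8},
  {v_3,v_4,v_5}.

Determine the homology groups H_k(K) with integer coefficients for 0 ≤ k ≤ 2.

Fix the vertex order v_0 < v_1 < v_2 < v_3 < v_4 < v_5 < v_6 < v_7 < v_8 < v_9 and write every simplex with vertices in increasing order. Then dim K = 2 and the simplices of K are:

  0-simplices (10): [v_0], [v_1], [v_2], [v_3], [v_4], [v_5], [v_6], [v_7], [v_8], [v_9]
  1-simplices (30): (30 of them)
  2-simplices (20): (20 of them)

giving chain groups C_0 ≅ Z^10, C_1 ≅ Z^30, C_2 ≅ Z^20.

The boundary map ∂_1: C_1 → C_0 is given by ∂[p,q] = [q] − [p].
This gives a 10×30 integer matrix of rank 9; reducing to Smith normal form yields diagonal entries (1,1,1,1,1,1,1,1,1).

∂_2: C_2 → C_1 acts by ∂[p,q,r] = [q,r] − [p,r] + [p,q]. For instance
  ∂[v_3,v_4,v_5] = [v_4,v_5] − [v_3,v_5] + [v_3,v_4],
  ∂[v_4,v_6,v_9] = [v_6,v_9] − [v_4,v_9] + [v_4,v_6].
The resulting 30×20 matrix has rank 20, and its Smith normal form has invariant factors (1,1,1,1,1,1,1,1,1,1,1,1,1,1,1,1,1,1,1,2).

Computing H_k = (kernel of ∂_k) / (image of ∂_{k+1}):

  H_0: rank C_0 − rank ∂_1 = 10 − 9 = 1, and the invariant factors of ∂_1 are all 1, so H_0 = Z.
  H_1: rank ker ∂_1 − rank ∂_2 = (30 − 9) − 20 = 1, and ∂_2 has invariant factor 2 > 1, so H_1 = Z × Z/2.
  H_2: rank ker ∂_2 − rank ∂_3 = (20 − 20) − 0 = 0, and there is no ∂_3, so H_2 = 0.

H_0 = Z,  H_1 = Z × Z/2,  H_2 = 0.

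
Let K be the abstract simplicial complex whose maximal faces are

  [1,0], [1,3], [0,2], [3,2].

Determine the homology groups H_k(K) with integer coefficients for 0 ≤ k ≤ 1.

Order the vertices as 0 < 1 < 2 < 3. Listing each simplex with vertices in this order, K has dimension 1 with simplices:

  0-simplices (4): [0], [1], [2], [3]
  1-simplices (4): [0,1], [0,2], [1,3], [2,3]

so the chain groups are C_0 ≅ Z^4, C_1 ≅ Z^4.

The boundary map ∂_1: C_1 → C_0 maps an edge to its endpoints' difference, ∂[p,q] = q − p.
As a 4×4 matrix over Z this has rank 3, with invariant factors (1,1,1).

Computing H_k = (kernel of ∂_k) / (image of ∂_{k+1}):

  H_0: rank C_0 − rank ∂_1 = 4 − 3 = 1, and the invariant factors of ∂_1 are all 1, so H_0 = Z.
  H_1: rank ker ∂_1 − rank ∂_2 = (4 − 3) − 0 = 1, and there is no ∂_2, so H_1 = Z.

As a check, the Euler characteristic is 4 − 4 = 0, which agrees with 1 − 1 = 0.

H_0 ≅ Z,  H_1 ≅ Z.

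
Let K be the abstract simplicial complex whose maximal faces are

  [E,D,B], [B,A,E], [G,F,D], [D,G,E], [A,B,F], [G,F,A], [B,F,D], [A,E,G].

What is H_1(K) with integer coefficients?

H_1 ≅ 0.

We work with the vertex ordering A < B < D < E < F < G. The simplices of K, each written with vertices in increasing order, are:

  0-simplices (6): A, B, D, E, F, G
  1-simplices (12): AB, AE, AF, AG, BD, BE, BF, DE, DF, DG, EG, FG
  2-simplices (8): ABE, ABF, AEG, AFG, BDE, BDF, DEG, DFG

so the chain groups are C_0 ≅ Z^6, C_1 ≅ Z^12, C_2 ≅ Z^8.

Boundary ∂_1: C_1 → C_0 maps an edge to its endpoints' difference, ∂[p,q] = q − p.
The resulting 6×12 matrix has rank 5, and its Smith normal form has invariant factors (1,1,1,1,1).

The boundary map ∂_2: C_2 → C_1 maps a triangle to the signed sum of its edges. For instance
  ∂ABE = BE − AE + AB,
  ∂AFG = FG − AG + AF.
As a 12×8 matrix over Z this has rank 7, with invariant factors (1,1,1,1,1,1,1).

Now H_k = ker ∂_k / im ∂_{k+1}, so:

  H_1: rank ker ∂_1 − rank ∂_2 = (12 − 5) − 7 = 0, and the invariant factors of ∂_2 are all 1, so H_1 ≅ 0.

(K is a triangulation of the 2-sphere S^2.)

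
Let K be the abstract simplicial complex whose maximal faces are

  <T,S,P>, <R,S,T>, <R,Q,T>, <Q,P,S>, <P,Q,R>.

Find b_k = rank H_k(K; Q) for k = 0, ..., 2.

Order the vertices as P < Q < R < S < T. Listing each simplex with vertices in this order, K has dimension 2 with simplices:

  0-simplices (5): P, Q, R, S, T
  1-simplices (10): PQ, PR, PS, PT, QR, QS, QT, RS, RT, ST
  2-simplices (5): PQR, PQS, PST, QRT, RST

so the chain groups are C_0 ≅ Z^5, C_1 ≅ Z^10, C_2 ≅ Z^5.

Boundary ∂_1: C_1 → C_0 is given by ∂[p,q] = [q] − [p]. For instance
  ∂PT = T − P.
This gives a 5×10 integer matrix of rank 4; reducing to Smith normal form yields diagonal entries (1,1,1,1).

The boundary map ∂_2: C_2 → C_1 maps a triangle to the signed sum of its edges. For instance
  ∂PST = ST − PT + PS,
  ∂RST = ST − RT + RS.
This gives a 10×5 integer matrix of rank 5; reducing to Smith normal form yields diagonal entries (1,1,1,1,1).

Now H_k = ker ∂_k / im ∂_{k+1}, so:

  H_0: rank C_0 − rank ∂_1 = 5 − 4 = 1, and the invariant factors of ∂_1 are all 1, so H_0 ≅ Z.
  H_1: rank ker ∂_1 − rank ∂_2 = (10 − 4) − 5 = 1, and the invariant factors of ∂_2 are all 1, so H_1 ≅ Z.
  H_2: rank ker ∂_2 − rank ∂_3 = (5 − 5) − 0 = 0, and there is no ∂_3, so H_2 ≅ 0.

Hence the Betti numbers are b_0 = 1, b_1 = 1, b_2 = 0.

b_0 = 1, b_1 = 1, b_2 = 0.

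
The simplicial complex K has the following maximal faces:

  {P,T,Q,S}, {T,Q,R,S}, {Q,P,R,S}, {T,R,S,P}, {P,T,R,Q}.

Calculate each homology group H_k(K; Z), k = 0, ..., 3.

Take the total order P < Q < R < S < T on the vertex set. Then K (dimension 3) consists of the simplices:

  0-simplices (5): P, Q, R, S, T
  1-simplices (10): PQ, PR, PS, PT, QR, QS, QT, RS, RT, ST
  2-simplices (10): PQR, PQS, PQT, PRS, PRT, PST, QRS, QRT, QST, RST
  3-simplices (5): PQRS, PQRT, PQST, PRST, QRST

giving chain groups C_0 ≅ Z^5, C_1 ≅ Z^10, C_2 ≅ Z^10, C_3 ≅ Z^5.

Boundary ∂_1: C_1 → C_0 maps an edge to its endpoints' difference, ∂[p,q] = q − p.
The 5×10 boundary matrix has rank 4 and Smith normal form diag(1,1,1,1).

∂_2: C_2 → C_1 maps a triangle to the signed sum of its edges. For instance
  ∂PQR = QR − PR + PQ,
  ∂PQT = QT − PT + PQ.
This gives a 10×10 integer matrix of rank 6; reducing to Smith normal form yields diagonal entries (1,1,1,1,1,1).

The boundary map ∂_3: C_3 → C_2 sends each 3-simplex σ to the alternating sum Σ_i (−1)^i (σ with its i-th vertex removed). For instance
  ∂PQRT = QRT − PRT + PQT − PQR,
  ∂PQST = QST − PST + PQT − PQS.
The resulting 10×5 matrix has rank 4, and its Smith normal form has invariant factors (1,1,1,1).

Computing H_k = (kernel of ∂_k) / (image of ∂_{k+1}):

  H_0: rank C_0 − rank ∂_1 = 5 − 4 = 1, and the invariant factors of ∂_1 are all 1, so H_0 = Z.
  H_1: rank ker ∂_1 − rank ∂_2 = (10 − 4) − 6 = 0, and the invariant factors of ∂_2 are all 1, so H_1 = 0.
  H_2: rank ker ∂_2 − rank ∂_3 = (10 − 6) − 4 = 0, and the invariant factors of ∂_3 are all 1, so H_2 = 0.
  H_3: rank ker ∂_3 − rank ∂_4 = (5 − 4) − 0 = 1, and there is no ∂_4, so H_3 = Z.

H_0 ≅ Z,  H_1 = 0,  H_2 = 0,  H_3 ≅ Z.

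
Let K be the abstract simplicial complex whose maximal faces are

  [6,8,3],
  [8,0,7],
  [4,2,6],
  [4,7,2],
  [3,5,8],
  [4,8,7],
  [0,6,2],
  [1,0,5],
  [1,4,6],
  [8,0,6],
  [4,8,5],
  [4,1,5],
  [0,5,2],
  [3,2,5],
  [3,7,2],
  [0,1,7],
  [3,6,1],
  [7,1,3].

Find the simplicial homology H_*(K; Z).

Fix the vertex order 0 < 1 < 2 < 3 < 4 < 5 < 6 < 7 < 8 and write every simplex with vertices in increasing order. Then dim K = 2 and the simplices of K are:

  0-simplices (9): [0], [1], [2], [3], [4], [5], [6], [7], [8]
  1-simplices (27): (27 of them)
  2-simplices (18): [0,1,5], [0,1,7], [0,2,5], [0,2,6], [0,6,8], [0,7,8], [1,3,6], [1,3,7], [1,4,5], [1,4,6], [2,3,5], [2,3,7], [2,4,6], [2,4,7], [3,5,8], [3,6,8], [4,5,8], [4,7,8]

giving chain groups C_0 ≅ Z^9, C_1 ≅ Z^27, C_2 ≅ Z^18.

Boundary ∂_1: C_1 → C_0 maps an edge to its endpoints' difference, ∂[p,q] = q − p. For instance
  ∂[4,5] = [5] − [4].
The 9×27 boundary matrix has rank 8 and Smith normal form diag(1,1,1,1,1,1,1,1).

∂_2: C_2 → C_1 sends each 2-simplex [p,q,r] to [q,r] − [p,r] + [p,q]. For instance
  ∂[0,7,8] = [7,8] − [0,8] + [0,7],
  ∂[4,5,8] = [5,8] − [4,8] + [4,5].
This gives a 27×18 integer matrix of rank 17; reducing to Smith normal form yields diagonal entries (1,1,1,1,1,1,1,1,1,1,1,1,1,1,1,1,1).

Computing H_k = (kernel of ∂_k) / (image of ∂_{k+1}):

  H_0: rank C_0 − rank ∂_1 = 9 − 8 = 1, and the invariant factors of ∂_1 are all 1, so H_0 = Z.
  H_1: rank ker ∂_1 − rank ∂_2 = (27 − 8) − 17 = 2, and the invariant factors of ∂_2 are all 1, so H_1 = Z^2.
  H_2: rank ker ∂_2 − rank ∂_3 = (18 − 17) − 0 = 1, and there is no ∂_3, so H_2 = Z.

As a check, the Euler characteristic is 9 − 27 + 18 = 0, which agrees with 1 − 2 + 1 = 0.
(K is a triangulation of the torus T^2.)

H_0 ≅ Z,  H_1 ≅ Z^2,  H_2 ≅ Z.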